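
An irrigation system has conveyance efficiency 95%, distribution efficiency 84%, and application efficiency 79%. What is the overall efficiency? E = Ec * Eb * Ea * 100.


Ec = 0.95, Eb = 0.84, Ea = 0.79
E = 0.95 * 0.84 * 0.79 * 100 = 63.0420%

63.0420 %


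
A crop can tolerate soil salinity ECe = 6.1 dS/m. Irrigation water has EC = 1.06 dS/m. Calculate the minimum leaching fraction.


LR = ECiw / (5*ECe - ECiw)
LR = 1.06 / (5*6.1 - 1.06)
LR = 1.06 / 29.4400

0.0360


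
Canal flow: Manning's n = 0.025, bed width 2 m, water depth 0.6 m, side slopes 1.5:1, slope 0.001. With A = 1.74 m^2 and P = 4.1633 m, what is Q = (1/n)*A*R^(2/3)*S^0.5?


R = A/P = 1.74/4.1633 = 0.417938
Q = (1/0.025) * 1.74 * 0.417938^(2/3) * 0.001^0.5

1.2303 m^3/s


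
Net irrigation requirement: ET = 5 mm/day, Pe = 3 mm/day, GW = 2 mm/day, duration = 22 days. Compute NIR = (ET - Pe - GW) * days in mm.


Daily deficit = ET - Pe - GW = 5 - 3 - 2 = 0 mm/day
NIR = 0 * 22 = 0 mm

0 mm


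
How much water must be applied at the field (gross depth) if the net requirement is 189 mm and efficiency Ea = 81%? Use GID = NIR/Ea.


Ea = 81% = 0.81
GID = NIR / Ea = 189 / 0.81 = 233.3333 mm

233.3333 mm


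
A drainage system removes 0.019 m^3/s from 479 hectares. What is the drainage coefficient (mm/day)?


DC = Q * 86400 / (A * 10000) * 1000
DC = 0.019 * 86400 / (479 * 10000) * 1000
DC = 1641600.0000 / 4790000

0.3427 mm/day


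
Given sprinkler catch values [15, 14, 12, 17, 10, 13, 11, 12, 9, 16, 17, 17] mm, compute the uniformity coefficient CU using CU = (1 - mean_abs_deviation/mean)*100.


mean = 13.583333 mm
MAD = 2.416667 mm
CU = (1 - 2.416667/13.583333)*100

82.2086 %


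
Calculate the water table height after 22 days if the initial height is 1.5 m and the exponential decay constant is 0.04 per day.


m = m0 * exp(-k*t)
m = 1.5 * exp(-0.04 * 22)
m = 1.5 * exp(-0.8800)

0.6222 m


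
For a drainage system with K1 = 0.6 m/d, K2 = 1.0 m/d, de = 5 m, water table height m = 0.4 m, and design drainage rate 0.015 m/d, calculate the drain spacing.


S^2 = 8*K2*de*m/q + 4*K1*m^2/q
S^2 = 8*1.0*5*0.4/0.015 + 4*0.6*0.4^2/0.015
S = sqrt(1092.2667)

33.0495 m


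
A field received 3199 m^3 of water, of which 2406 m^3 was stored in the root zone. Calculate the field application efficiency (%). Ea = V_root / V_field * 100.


Ea = V_root / V_field * 100 = 2406 / 3199 * 100 = 75.2110%

75.2110 %


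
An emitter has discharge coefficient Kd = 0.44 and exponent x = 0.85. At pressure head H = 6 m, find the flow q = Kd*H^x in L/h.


q = Kd * H^x = 0.44 * 6^0.85 = 0.44 * 4.585942

2.0178 L/h


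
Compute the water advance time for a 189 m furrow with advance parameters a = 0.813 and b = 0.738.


t = (L/a)^(1/b)
t = (189/0.813)^(1/0.738)
t = 232.472325^(1/0.738)

1608.6632 min


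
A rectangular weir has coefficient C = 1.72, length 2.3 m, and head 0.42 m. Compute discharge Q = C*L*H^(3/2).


Q = C * L * H^(3/2) = 1.72 * 2.3 * 0.42^1.5 = 1.72 * 2.3 * 0.272191

1.0768 m^3/s


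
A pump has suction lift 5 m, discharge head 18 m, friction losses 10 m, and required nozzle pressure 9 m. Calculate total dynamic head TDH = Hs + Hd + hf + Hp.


TDH = Hs + Hd + hf + Hp = 5 + 18 + 10 + 9 = 42

42 m


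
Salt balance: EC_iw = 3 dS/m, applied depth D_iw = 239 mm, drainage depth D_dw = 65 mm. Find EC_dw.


EC_dw = EC_iw * D_iw / D_dw
EC_dw = 3 * 239 / 65
EC_dw = 717 / 65

11.0308 dS/m


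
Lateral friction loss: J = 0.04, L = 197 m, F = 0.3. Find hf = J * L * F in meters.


hf = J * L * F = 0.04 * 197 * 0.3 = 2.3640 m

2.3640 m


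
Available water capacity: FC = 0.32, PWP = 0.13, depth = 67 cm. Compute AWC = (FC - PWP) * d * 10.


AWC = (FC - PWP) * d * 10
AWC = (0.32 - 0.13) * 67 * 10
AWC = 0.1900 * 67 * 10

127.3000 mm


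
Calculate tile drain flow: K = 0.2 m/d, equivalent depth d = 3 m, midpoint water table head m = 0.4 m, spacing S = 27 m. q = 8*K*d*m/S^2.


q = 8*K*d*m/S^2
q = 8*0.2*3*0.4/27^2
q = 1.9200 / 729

0.0026 m/d


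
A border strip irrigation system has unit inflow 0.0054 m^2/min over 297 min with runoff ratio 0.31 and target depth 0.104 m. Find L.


L = q*t/((1+r)*Z)
L = 0.0054*297/((1+0.31)*0.104)
L = 1.6038/0.13624

11.7719 m


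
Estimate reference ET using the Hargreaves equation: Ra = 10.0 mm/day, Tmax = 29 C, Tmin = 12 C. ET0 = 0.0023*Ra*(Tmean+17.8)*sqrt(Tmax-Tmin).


Tmean = (Tmax + Tmin)/2 = (29 + 12)/2 = 20.5
ET0 = 0.0023 * 10.0 * (20.5 + 17.8) * sqrt(29 - 12)
ET0 = 0.0023 * 10.0 * 38.3 * 4.123106

3.6320 mm/day


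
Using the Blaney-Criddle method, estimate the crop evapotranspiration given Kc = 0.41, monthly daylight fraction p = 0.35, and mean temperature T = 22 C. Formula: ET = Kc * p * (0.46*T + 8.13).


ET = Kc * p * (0.46*T + 8.13)
ET = 0.41 * 0.35 * (0.46*22 + 8.13)
ET = 0.41 * 0.35 * 18.2500

2.6189 mm/day


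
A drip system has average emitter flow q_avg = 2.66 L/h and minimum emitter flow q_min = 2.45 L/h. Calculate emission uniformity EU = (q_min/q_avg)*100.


EU = (q_min/q_avg)*100 = (2.45/2.66)*100 = 92.1053%

92.1053 %


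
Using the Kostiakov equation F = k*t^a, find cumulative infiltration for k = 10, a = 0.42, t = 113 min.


F = k * t^a = 10 * 113^0.42
F = 10 * 7.282709

72.8271 mm


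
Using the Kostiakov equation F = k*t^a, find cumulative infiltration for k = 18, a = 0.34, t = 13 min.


F = k * t^a = 18 * 13^0.34
F = 18 * 2.391887

43.0540 mm


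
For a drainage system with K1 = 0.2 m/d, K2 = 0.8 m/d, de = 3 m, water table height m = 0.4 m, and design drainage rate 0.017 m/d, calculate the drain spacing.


S^2 = 8*K2*de*m/q + 4*K1*m^2/q
S^2 = 8*0.8*3*0.4/0.017 + 4*0.2*0.4^2/0.017
S = sqrt(459.2941)

21.4311 m


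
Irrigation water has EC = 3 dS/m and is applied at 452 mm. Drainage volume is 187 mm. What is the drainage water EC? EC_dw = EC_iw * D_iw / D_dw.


EC_dw = EC_iw * D_iw / D_dw
EC_dw = 3 * 452 / 187
EC_dw = 1356 / 187

7.2513 dS/m


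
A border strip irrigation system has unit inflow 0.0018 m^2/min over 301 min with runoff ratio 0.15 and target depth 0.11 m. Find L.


L = q*t/((1+r)*Z)
L = 0.0018*301/((1+0.15)*0.11)
L = 0.5418/0.1265

4.2830 m


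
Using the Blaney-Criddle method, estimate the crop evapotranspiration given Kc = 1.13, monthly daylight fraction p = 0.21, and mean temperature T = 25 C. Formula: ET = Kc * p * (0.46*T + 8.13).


ET = Kc * p * (0.46*T + 8.13)
ET = 1.13 * 0.21 * (0.46*25 + 8.13)
ET = 1.13 * 0.21 * 19.6300

4.6582 mm/day


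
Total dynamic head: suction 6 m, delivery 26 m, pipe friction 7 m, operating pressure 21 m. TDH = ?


TDH = Hs + Hd + hf + Hp = 6 + 26 + 7 + 21 = 60

60 m


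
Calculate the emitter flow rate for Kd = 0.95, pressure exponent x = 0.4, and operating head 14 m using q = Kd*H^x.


q = Kd * H^x = 0.95 * 14^0.4 = 0.95 * 2.873765

2.7301 L/h


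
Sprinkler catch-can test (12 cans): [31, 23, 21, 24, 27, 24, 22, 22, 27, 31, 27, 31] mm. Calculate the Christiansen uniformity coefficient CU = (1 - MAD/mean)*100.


mean = 25.833333 mm
MAD = 3.166667 mm
CU = (1 - 3.166667/25.833333)*100

87.7419 %


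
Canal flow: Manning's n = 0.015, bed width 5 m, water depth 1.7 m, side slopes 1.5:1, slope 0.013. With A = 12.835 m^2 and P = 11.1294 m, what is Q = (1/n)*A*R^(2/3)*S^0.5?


R = A/P = 12.835/11.1294 = 1.153252
Q = (1/0.015) * 12.835 * 1.153252^(2/3) * 0.013^0.5

107.2900 m^3/s


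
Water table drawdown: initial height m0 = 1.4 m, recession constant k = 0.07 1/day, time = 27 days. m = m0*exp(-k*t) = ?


m = m0 * exp(-k*t)
m = 1.4 * exp(-0.07 * 27)
m = 1.4 * exp(-1.8900)

0.2115 m


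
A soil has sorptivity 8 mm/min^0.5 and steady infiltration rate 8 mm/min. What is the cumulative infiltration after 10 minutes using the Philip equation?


F = S*sqrt(t) + A*t
F = 8*sqrt(10) + 8*10
F = 8*3.162278 + 80

105.2982 mm


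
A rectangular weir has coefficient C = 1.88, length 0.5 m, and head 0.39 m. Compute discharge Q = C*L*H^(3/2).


Q = C * L * H^(3/2) = 1.88 * 0.5 * 0.39^1.5 = 1.88 * 0.5 * 0.243555

0.2289 m^3/s


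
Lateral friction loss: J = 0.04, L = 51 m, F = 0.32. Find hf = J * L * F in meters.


hf = J * L * F = 0.04 * 51 * 0.32 = 0.6528 m

0.6528 m


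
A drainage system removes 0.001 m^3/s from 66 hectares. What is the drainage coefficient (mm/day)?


DC = Q * 86400 / (A * 10000) * 1000
DC = 0.001 * 86400 / (66 * 10000) * 1000
DC = 86400.0000 / 660000

0.1309 mm/day


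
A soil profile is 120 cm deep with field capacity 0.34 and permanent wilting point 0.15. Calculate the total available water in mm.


AWC = (FC - PWP) * d * 10
AWC = (0.34 - 0.15) * 120 * 10
AWC = 0.1900 * 120 * 10

228.0000 mm


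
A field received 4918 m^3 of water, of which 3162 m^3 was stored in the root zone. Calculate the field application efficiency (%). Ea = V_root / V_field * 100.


Ea = V_root / V_field * 100 = 3162 / 4918 * 100 = 64.2944%

64.2944 %


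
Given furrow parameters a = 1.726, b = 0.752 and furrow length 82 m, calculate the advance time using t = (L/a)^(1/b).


t = (L/a)^(1/b)
t = (82/1.726)^(1/0.752)
t = 47.508691^(1/0.752)

169.7272 min


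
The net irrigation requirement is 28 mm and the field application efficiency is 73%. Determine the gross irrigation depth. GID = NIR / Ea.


Ea = 73% = 0.73
GID = NIR / Ea = 28 / 0.73 = 38.3562 mm

38.3562 mm


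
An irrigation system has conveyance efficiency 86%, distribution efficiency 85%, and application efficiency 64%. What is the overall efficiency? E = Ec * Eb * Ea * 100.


Ec = 0.86, Eb = 0.85, Ea = 0.64
E = 0.86 * 0.85 * 0.64 * 100 = 46.7840%

46.7840 %


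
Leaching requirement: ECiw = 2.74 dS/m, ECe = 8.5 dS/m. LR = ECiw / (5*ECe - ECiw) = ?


LR = ECiw / (5*ECe - ECiw)
LR = 2.74 / (5*8.5 - 2.74)
LR = 2.74 / 39.7600

0.0689


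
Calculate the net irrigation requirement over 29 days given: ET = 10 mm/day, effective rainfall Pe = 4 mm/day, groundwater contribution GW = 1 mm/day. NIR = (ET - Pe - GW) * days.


Daily deficit = ET - Pe - GW = 10 - 4 - 1 = 5 mm/day
NIR = 5 * 29 = 145 mm

145.0000 mm


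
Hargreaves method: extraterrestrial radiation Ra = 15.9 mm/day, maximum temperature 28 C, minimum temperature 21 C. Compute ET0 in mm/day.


Tmean = (Tmax + Tmin)/2 = (28 + 21)/2 = 24.5
ET0 = 0.0023 * 15.9 * (24.5 + 17.8) * sqrt(28 - 21)
ET0 = 0.0023 * 15.9 * 42.3 * 2.645751

4.0927 mm/day


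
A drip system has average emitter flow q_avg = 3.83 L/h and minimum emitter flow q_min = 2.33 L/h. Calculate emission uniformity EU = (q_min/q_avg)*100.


EU = (q_min/q_avg)*100 = (2.33/3.83)*100 = 60.8355%

60.8355 %


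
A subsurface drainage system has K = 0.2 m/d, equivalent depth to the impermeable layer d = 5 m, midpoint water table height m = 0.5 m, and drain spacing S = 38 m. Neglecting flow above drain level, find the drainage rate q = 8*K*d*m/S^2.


q = 8*K*d*m/S^2
q = 8*0.2*5*0.5/38^2
q = 4.0000 / 1444

0.0028 m/d


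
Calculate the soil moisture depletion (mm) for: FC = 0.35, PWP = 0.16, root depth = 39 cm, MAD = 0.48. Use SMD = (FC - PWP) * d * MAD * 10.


SMD = (FC - PWP) * d * MAD * 10
SMD = (0.35 - 0.16) * 39 * 0.48 * 10
SMD = 0.1900 * 39 * 0.48 * 10

35.5680 mm


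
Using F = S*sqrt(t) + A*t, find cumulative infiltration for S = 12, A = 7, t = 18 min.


F = S*sqrt(t) + A*t
F = 12*sqrt(18) + 7*18
F = 12*4.242641 + 126

176.9117 mm


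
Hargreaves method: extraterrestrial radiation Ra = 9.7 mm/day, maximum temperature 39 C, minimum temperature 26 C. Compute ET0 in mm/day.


Tmean = (Tmax + Tmin)/2 = (39 + 26)/2 = 32.5
ET0 = 0.0023 * 9.7 * (32.5 + 17.8) * sqrt(39 - 26)
ET0 = 0.0023 * 9.7 * 50.3 * 3.605551

4.0461 mm/day


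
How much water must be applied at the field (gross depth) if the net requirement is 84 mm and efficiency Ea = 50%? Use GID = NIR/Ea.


Ea = 50% = 0.5
GID = NIR / Ea = 84 / 0.5 = 168.0000 mm

168.0000 mm


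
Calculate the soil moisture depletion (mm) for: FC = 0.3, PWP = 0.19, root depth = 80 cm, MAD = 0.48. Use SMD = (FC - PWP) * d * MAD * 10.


SMD = (FC - PWP) * d * MAD * 10
SMD = (0.3 - 0.19) * 80 * 0.48 * 10
SMD = 0.1100 * 80 * 0.48 * 10

42.2400 mm


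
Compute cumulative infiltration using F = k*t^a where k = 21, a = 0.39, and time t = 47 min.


F = k * t^a = 21 * 47^0.39
F = 21 * 4.488675

94.2622 mm


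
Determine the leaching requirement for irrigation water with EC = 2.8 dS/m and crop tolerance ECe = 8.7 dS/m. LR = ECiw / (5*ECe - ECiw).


LR = ECiw / (5*ECe - ECiw)
LR = 2.8 / (5*8.7 - 2.8)
LR = 2.8 / 40.7000

0.0688


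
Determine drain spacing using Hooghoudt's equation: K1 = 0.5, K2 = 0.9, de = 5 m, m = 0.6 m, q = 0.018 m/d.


S^2 = 8*K2*de*m/q + 4*K1*m^2/q
S^2 = 8*0.9*5*0.6/0.018 + 4*0.5*0.6^2/0.018
S = sqrt(1240.0000)

35.2136 m


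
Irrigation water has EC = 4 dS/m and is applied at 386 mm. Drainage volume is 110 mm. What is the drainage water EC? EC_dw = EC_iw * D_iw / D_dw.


EC_dw = EC_iw * D_iw / D_dw
EC_dw = 4 * 386 / 110
EC_dw = 1544 / 110

14.0364 dS/m


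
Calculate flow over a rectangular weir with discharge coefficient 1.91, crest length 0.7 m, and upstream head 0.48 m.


Q = C * L * H^(3/2) = 1.91 * 0.7 * 0.48^1.5 = 1.91 * 0.7 * 0.332554

0.4446 m^3/s


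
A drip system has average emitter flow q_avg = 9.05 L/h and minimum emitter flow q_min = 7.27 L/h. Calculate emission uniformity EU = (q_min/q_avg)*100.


EU = (q_min/q_avg)*100 = (7.27/9.05)*100 = 80.3315%

80.3315 %


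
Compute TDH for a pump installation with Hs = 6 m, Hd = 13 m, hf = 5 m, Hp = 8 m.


TDH = Hs + Hd + hf + Hp = 6 + 13 + 5 + 8 = 32

32 m


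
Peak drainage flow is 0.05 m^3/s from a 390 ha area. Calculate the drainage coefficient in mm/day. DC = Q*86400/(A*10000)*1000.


DC = Q * 86400 / (A * 10000) * 1000
DC = 0.05 * 86400 / (390 * 10000) * 1000
DC = 4320000.0000 / 3900000

1.1077 mm/day


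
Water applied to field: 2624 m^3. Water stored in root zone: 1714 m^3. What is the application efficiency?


Ea = V_root / V_field * 100 = 1714 / 2624 * 100 = 65.3201%

65.3201 %


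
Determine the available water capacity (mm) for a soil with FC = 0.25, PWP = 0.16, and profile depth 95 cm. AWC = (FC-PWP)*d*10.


AWC = (FC - PWP) * d * 10
AWC = (0.25 - 0.16) * 95 * 10
AWC = 0.0900 * 95 * 10

85.5000 mm


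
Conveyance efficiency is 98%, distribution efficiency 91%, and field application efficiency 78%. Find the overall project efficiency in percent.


Ec = 0.98, Eb = 0.91, Ea = 0.78
E = 0.98 * 0.91 * 0.78 * 100 = 69.5604%

69.5604 %


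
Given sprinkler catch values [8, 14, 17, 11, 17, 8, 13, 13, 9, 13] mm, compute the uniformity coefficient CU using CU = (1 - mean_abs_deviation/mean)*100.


mean = 12.300000 mm
MAD = 2.640000 mm
CU = (1 - 2.640000/12.300000)*100

78.5366 %


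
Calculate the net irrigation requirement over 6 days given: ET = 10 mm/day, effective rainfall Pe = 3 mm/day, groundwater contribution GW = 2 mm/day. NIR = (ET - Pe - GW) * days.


Daily deficit = ET - Pe - GW = 10 - 3 - 2 = 5 mm/day
NIR = 5 * 6 = 30 mm

30.0000 mm


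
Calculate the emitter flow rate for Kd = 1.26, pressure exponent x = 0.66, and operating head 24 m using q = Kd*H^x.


q = Kd * H^x = 1.26 * 24^0.66 = 1.26 * 8.145906

10.2638 L/h


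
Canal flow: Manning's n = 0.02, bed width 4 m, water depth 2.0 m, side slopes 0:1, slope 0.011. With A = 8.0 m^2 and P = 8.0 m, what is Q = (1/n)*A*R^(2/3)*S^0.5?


R = A/P = 8.0/8.0 = 1.000000
Q = (1/0.02) * 8.0 * 1.000000^(2/3) * 0.011^0.5

41.9524 m^3/s


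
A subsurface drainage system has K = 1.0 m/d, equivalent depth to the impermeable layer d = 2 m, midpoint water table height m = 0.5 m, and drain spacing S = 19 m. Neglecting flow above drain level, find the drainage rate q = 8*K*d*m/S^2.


q = 8*K*d*m/S^2
q = 8*1.0*2*0.5/19^2
q = 8.0000 / 361

0.0222 m/d


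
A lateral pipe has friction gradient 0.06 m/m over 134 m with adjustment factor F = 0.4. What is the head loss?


hf = J * L * F = 0.06 * 134 * 0.4 = 3.2160 m

3.2160 m


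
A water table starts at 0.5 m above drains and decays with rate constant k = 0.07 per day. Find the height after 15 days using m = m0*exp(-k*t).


m = m0 * exp(-k*t)
m = 0.5 * exp(-0.07 * 15)
m = 0.5 * exp(-1.0500)

0.1750 m


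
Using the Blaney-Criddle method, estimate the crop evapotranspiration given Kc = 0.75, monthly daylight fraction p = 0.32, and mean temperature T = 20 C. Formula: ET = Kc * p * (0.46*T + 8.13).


ET = Kc * p * (0.46*T + 8.13)
ET = 0.75 * 0.32 * (0.46*20 + 8.13)
ET = 0.75 * 0.32 * 17.3300

4.1592 mm/day


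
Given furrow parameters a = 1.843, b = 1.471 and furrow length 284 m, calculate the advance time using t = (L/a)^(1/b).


t = (L/a)^(1/b)
t = (284/1.843)^(1/1.471)
t = 154.096582^(1/1.471)

30.7102 min


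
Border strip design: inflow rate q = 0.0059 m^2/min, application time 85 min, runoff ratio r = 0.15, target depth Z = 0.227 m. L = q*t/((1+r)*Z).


L = q*t/((1+r)*Z)
L = 0.0059*85/((1+0.15)*0.227)
L = 0.5015/0.26105

1.9211 m


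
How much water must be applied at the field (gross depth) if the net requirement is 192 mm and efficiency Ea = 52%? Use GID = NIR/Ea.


Ea = 52% = 0.52
GID = NIR / Ea = 192 / 0.52 = 369.2308 mm

369.2308 mm


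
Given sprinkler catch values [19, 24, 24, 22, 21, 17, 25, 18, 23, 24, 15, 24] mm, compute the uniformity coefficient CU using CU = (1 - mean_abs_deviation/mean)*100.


mean = 21.333333 mm
MAD = 2.777778 mm
CU = (1 - 2.777778/21.333333)*100

86.9792 %


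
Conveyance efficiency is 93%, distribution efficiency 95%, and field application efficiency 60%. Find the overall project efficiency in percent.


Ec = 0.93, Eb = 0.95, Ea = 0.6
E = 0.93 * 0.95 * 0.6 * 100 = 53.0100%

53.0100 %


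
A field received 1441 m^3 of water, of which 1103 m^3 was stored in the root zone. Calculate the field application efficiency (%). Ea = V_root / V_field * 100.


Ea = V_root / V_field * 100 = 1103 / 1441 * 100 = 76.5441%

76.5441 %


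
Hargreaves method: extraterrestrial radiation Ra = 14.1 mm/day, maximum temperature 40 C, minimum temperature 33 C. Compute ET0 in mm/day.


Tmean = (Tmax + Tmin)/2 = (40 + 33)/2 = 36.5
ET0 = 0.0023 * 14.1 * (36.5 + 17.8) * sqrt(40 - 33)
ET0 = 0.0023 * 14.1 * 54.3 * 2.645751

4.6590 mm/day


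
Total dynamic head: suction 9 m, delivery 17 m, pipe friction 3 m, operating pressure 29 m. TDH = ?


TDH = Hs + Hd + hf + Hp = 9 + 17 + 3 + 29 = 58

58 m


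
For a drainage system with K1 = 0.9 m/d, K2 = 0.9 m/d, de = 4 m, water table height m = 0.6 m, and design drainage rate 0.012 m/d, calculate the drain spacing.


S^2 = 8*K2*de*m/q + 4*K1*m^2/q
S^2 = 8*0.9*4*0.6/0.012 + 4*0.9*0.6^2/0.012
S = sqrt(1548.0000)

39.3446 m


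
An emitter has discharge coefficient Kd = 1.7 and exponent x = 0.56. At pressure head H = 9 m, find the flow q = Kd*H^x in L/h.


q = Kd * H^x = 1.7 * 9^0.56 = 1.7 * 3.422755

5.8187 L/h


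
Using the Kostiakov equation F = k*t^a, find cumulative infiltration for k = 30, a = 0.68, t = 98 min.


F = k * t^a = 30 * 98^0.68
F = 30 * 22.596113

677.8834 mm


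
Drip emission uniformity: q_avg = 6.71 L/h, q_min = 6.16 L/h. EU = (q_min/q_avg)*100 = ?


EU = (q_min/q_avg)*100 = (6.16/6.71)*100 = 91.8033%

91.8033 %


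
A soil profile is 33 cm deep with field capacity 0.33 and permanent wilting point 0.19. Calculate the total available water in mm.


AWC = (FC - PWP) * d * 10
AWC = (0.33 - 0.19) * 33 * 10
AWC = 0.1400 * 33 * 10

46.2000 mm


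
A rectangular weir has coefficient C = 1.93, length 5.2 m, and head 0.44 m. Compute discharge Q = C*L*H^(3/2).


Q = C * L * H^(3/2) = 1.93 * 5.2 * 0.44^1.5 = 1.93 * 5.2 * 0.291863

2.9291 m^3/s


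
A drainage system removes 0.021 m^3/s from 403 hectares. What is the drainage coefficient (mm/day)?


DC = Q * 86400 / (A * 10000) * 1000
DC = 0.021 * 86400 / (403 * 10000) * 1000
DC = 1814400.0000 / 4030000

0.4502 mm/day


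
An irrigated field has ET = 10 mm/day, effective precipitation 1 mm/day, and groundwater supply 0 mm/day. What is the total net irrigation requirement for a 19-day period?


Daily deficit = ET - Pe - GW = 10 - 1 - 0 = 9 mm/day
NIR = 9 * 19 = 171 mm

171.0000 mm


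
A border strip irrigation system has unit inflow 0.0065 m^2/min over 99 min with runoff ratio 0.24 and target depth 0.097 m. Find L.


L = q*t/((1+r)*Z)
L = 0.0065*99/((1+0.24)*0.097)
L = 0.6435/0.12028

5.3500 m


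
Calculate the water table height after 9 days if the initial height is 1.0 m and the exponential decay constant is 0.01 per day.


m = m0 * exp(-k*t)
m = 1.0 * exp(-0.01 * 9)
m = 1.0 * exp(-0.0900)

0.9139 m


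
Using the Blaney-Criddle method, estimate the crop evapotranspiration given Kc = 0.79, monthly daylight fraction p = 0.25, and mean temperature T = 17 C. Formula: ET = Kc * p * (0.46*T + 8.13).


ET = Kc * p * (0.46*T + 8.13)
ET = 0.79 * 0.25 * (0.46*17 + 8.13)
ET = 0.79 * 0.25 * 15.9500

3.1501 mm/day


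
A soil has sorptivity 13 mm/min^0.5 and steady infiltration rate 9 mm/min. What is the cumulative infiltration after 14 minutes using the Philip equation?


F = S*sqrt(t) + A*t
F = 13*sqrt(14) + 9*14
F = 13*3.741657 + 126

174.6415 mm


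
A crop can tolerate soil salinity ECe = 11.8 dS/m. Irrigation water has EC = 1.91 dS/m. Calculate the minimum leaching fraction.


LR = ECiw / (5*ECe - ECiw)
LR = 1.91 / (5*11.8 - 1.91)
LR = 1.91 / 57.0900

0.0335


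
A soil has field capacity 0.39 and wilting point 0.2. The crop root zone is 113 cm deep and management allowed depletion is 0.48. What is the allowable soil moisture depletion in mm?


SMD = (FC - PWP) * d * MAD * 10
SMD = (0.39 - 0.2) * 113 * 0.48 * 10
SMD = 0.1900 * 113 * 0.48 * 10

103.0560 mm


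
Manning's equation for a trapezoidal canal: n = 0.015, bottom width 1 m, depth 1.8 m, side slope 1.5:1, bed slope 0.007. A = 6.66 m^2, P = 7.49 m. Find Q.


R = A/P = 6.66/7.49 = 0.889186
Q = (1/0.015) * 6.66 * 0.889186^(2/3) * 0.007^0.5

34.3500 m^3/s


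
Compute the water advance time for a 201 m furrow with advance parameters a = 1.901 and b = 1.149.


t = (L/a)^(1/b)
t = (201/1.901)^(1/1.149)
t = 105.733824^(1/1.149)

57.7721 min


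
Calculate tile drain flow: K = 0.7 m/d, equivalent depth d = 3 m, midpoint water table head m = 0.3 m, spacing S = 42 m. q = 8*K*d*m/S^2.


q = 8*K*d*m/S^2
q = 8*0.7*3*0.3/42^2
q = 5.0400 / 1764

0.0029 m/d


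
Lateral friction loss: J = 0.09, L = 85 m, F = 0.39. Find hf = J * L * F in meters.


hf = J * L * F = 0.09 * 85 * 0.39 = 2.9835 m

2.9835 m


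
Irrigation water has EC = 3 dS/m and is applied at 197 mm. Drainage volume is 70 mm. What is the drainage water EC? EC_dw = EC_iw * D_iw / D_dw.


EC_dw = EC_iw * D_iw / D_dw
EC_dw = 3 * 197 / 70
EC_dw = 591 / 70

8.4429 dS/m


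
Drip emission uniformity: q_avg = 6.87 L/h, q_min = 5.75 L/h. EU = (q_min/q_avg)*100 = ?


EU = (q_min/q_avg)*100 = (5.75/6.87)*100 = 83.6972%

83.6972 %


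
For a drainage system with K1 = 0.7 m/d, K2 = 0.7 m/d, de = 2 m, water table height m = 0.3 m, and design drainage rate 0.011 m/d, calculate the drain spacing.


S^2 = 8*K2*de*m/q + 4*K1*m^2/q
S^2 = 8*0.7*2*0.3/0.011 + 4*0.7*0.3^2/0.011
S = sqrt(328.3636)

18.1208 m


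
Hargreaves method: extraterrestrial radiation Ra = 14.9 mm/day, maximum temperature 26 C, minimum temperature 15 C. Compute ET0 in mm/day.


Tmean = (Tmax + Tmin)/2 = (26 + 15)/2 = 20.5
ET0 = 0.0023 * 14.9 * (20.5 + 17.8) * sqrt(26 - 15)
ET0 = 0.0023 * 14.9 * 38.3 * 3.316625

4.3532 mm/day


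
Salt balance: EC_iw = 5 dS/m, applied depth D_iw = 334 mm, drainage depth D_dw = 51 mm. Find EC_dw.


EC_dw = EC_iw * D_iw / D_dw
EC_dw = 5 * 334 / 51
EC_dw = 1670 / 51

32.7451 dS/m


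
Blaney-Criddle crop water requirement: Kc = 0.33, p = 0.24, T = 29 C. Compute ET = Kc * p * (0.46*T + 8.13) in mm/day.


ET = Kc * p * (0.46*T + 8.13)
ET = 0.33 * 0.24 * (0.46*29 + 8.13)
ET = 0.33 * 0.24 * 21.4700

1.7004 mm/day


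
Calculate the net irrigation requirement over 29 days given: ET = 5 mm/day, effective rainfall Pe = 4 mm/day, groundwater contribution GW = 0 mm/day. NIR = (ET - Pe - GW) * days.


Daily deficit = ET - Pe - GW = 5 - 4 - 0 = 1 mm/day
NIR = 1 * 29 = 29 mm

29.0000 mm


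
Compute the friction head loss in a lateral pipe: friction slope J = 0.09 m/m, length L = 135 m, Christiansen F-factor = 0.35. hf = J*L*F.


hf = J * L * F = 0.09 * 135 * 0.35 = 4.2525 m

4.2525 m


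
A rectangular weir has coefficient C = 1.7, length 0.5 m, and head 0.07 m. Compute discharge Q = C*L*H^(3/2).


Q = C * L * H^(3/2) = 1.7 * 0.5 * 0.07^1.5 = 1.7 * 0.5 * 0.018520

0.0157 m^3/s


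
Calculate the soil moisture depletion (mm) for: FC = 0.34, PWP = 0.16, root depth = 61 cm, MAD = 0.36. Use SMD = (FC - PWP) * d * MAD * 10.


SMD = (FC - PWP) * d * MAD * 10
SMD = (0.34 - 0.16) * 61 * 0.36 * 10
SMD = 0.1800 * 61 * 0.36 * 10

39.5280 mm


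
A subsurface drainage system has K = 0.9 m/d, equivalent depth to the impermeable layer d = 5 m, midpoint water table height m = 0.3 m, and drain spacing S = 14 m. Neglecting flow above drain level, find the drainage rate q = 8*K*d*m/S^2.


q = 8*K*d*m/S^2
q = 8*0.9*5*0.3/14^2
q = 10.8000 / 196

0.0551 m/d


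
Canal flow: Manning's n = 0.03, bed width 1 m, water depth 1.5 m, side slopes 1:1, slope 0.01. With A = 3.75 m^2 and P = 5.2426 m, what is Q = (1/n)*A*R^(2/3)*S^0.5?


R = A/P = 3.75/5.2426 = 0.715294
Q = (1/0.03) * 3.75 * 0.715294^(2/3) * 0.01^0.5

9.9977 m^3/s


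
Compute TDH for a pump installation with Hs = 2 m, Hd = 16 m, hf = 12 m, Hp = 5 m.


TDH = Hs + Hd + hf + Hp = 2 + 16 + 12 + 5 = 35

35 m


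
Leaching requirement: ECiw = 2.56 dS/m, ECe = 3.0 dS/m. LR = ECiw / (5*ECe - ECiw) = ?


LR = ECiw / (5*ECe - ECiw)
LR = 2.56 / (5*3.0 - 2.56)
LR = 2.56 / 12.4400

0.2058


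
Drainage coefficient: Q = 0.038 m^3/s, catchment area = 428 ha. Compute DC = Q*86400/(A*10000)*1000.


DC = Q * 86400 / (A * 10000) * 1000
DC = 0.038 * 86400 / (428 * 10000) * 1000
DC = 3283200.0000 / 4280000

0.7671 mm/day


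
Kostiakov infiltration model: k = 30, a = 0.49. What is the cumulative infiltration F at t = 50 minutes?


F = k * t^a = 30 * 50^0.49
F = 30 * 6.799787

203.9936 mm


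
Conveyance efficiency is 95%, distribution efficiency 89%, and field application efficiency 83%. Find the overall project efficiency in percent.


Ec = 0.95, Eb = 0.89, Ea = 0.83
E = 0.95 * 0.89 * 0.83 * 100 = 70.1765%

70.1765 %


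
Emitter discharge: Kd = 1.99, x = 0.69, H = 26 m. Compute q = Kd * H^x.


q = Kd * H^x = 1.99 * 26^0.69 = 1.99 * 9.469599

18.8445 L/h


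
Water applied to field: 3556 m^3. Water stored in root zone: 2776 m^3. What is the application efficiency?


Ea = V_root / V_field * 100 = 2776 / 3556 * 100 = 78.0652%

78.0652 %


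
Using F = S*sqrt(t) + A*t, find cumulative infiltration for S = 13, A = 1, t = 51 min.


F = S*sqrt(t) + A*t
F = 13*sqrt(51) + 1*51
F = 13*7.141428 + 51

143.8386 mm


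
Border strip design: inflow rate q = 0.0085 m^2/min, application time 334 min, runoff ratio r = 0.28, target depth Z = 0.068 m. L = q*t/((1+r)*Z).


L = q*t/((1+r)*Z)
L = 0.0085*334/((1+0.28)*0.068)
L = 2.839/0.08704

32.6172 m


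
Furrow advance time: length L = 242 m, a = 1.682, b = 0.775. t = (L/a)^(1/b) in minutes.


t = (L/a)^(1/b)
t = (242/1.682)^(1/0.775)
t = 143.876338^(1/0.775)

608.8389 min


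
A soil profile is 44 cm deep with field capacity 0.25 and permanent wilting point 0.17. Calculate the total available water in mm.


AWC = (FC - PWP) * d * 10
AWC = (0.25 - 0.17) * 44 * 10
AWC = 0.0800 * 44 * 10

35.2000 mm


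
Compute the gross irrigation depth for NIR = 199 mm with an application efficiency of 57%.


Ea = 57% = 0.57
GID = NIR / Ea = 199 / 0.57 = 349.1228 mm

349.1228 mm


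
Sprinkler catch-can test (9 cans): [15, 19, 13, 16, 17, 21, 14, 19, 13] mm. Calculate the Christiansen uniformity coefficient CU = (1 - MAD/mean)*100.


mean = 16.333333 mm
MAD = 2.370370 mm
CU = (1 - 2.370370/16.333333)*100

85.4875 %


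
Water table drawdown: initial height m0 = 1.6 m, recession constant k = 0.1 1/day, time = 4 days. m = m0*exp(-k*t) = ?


m = m0 * exp(-k*t)
m = 1.6 * exp(-0.1 * 4)
m = 1.6 * exp(-0.4000)

1.0725 m


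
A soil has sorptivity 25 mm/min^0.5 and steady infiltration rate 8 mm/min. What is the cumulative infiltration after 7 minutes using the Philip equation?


F = S*sqrt(t) + A*t
F = 25*sqrt(7) + 8*7
F = 25*2.645751 + 56

122.1438 mm


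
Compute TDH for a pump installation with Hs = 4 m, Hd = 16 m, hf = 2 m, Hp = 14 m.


TDH = Hs + Hd + hf + Hp = 4 + 16 + 2 + 14 = 36

36 m


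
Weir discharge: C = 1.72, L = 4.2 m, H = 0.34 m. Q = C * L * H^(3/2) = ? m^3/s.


Q = C * L * H^(3/2) = 1.72 * 4.2 * 0.34^1.5 = 1.72 * 4.2 * 0.198252

1.4322 m^3/s


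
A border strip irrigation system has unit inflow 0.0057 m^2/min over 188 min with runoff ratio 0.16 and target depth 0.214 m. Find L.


L = q*t/((1+r)*Z)
L = 0.0057*188/((1+0.16)*0.214)
L = 1.0716/0.24824

4.3168 m


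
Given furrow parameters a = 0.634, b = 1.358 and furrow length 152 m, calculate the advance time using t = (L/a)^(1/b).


t = (L/a)^(1/b)
t = (152/0.634)^(1/1.358)
t = 239.747634^(1/1.358)

56.5453 min


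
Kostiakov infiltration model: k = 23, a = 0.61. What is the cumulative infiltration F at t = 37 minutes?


F = k * t^a = 23 * 37^0.61
F = 23 * 9.049051

208.1282 mm


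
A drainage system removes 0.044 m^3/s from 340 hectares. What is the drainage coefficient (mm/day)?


DC = Q * 86400 / (A * 10000) * 1000
DC = 0.044 * 86400 / (340 * 10000) * 1000
DC = 3801600.0000 / 3400000

1.1181 mm/day


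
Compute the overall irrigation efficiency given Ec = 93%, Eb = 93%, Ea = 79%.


Ec = 0.93, Eb = 0.93, Ea = 0.79
E = 0.93 * 0.93 * 0.79 * 100 = 68.3271%

68.3271 %


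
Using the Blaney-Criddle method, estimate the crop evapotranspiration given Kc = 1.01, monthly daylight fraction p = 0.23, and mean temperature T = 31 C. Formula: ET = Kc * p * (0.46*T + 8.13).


ET = Kc * p * (0.46*T + 8.13)
ET = 1.01 * 0.23 * (0.46*31 + 8.13)
ET = 1.01 * 0.23 * 22.3900

5.2012 mm/day


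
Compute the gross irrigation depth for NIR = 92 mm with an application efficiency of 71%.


Ea = 71% = 0.71
GID = NIR / Ea = 92 / 0.71 = 129.5775 mm

129.5775 mm


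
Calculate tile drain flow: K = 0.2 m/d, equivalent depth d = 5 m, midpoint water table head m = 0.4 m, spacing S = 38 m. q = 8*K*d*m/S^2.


q = 8*K*d*m/S^2
q = 8*0.2*5*0.4/38^2
q = 3.2000 / 1444

0.0022 m/d


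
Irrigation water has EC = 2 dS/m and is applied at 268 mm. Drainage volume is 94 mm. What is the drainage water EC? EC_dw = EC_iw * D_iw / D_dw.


EC_dw = EC_iw * D_iw / D_dw
EC_dw = 2 * 268 / 94
EC_dw = 536 / 94

5.7021 dS/m


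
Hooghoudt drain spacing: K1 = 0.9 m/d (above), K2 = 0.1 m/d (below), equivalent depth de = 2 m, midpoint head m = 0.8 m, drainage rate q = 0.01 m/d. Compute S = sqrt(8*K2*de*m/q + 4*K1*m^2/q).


S^2 = 8*K2*de*m/q + 4*K1*m^2/q
S^2 = 8*0.1*2*0.8/0.01 + 4*0.9*0.8^2/0.01
S = sqrt(358.4000)

18.9315 m


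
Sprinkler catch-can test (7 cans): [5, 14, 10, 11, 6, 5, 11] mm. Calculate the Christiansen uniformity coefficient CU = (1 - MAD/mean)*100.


mean = 8.857143 mm
MAD = 3.020408 mm
CU = (1 - 3.020408/8.857143)*100

65.8986 %


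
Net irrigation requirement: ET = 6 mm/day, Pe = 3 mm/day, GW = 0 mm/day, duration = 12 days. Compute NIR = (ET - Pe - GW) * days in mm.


Daily deficit = ET - Pe - GW = 6 - 3 - 0 = 3 mm/day
NIR = 3 * 12 = 36 mm

36.0000 mm


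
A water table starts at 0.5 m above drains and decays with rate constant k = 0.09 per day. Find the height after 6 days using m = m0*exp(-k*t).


m = m0 * exp(-k*t)
m = 0.5 * exp(-0.09 * 6)
m = 0.5 * exp(-0.5400)

0.2914 m


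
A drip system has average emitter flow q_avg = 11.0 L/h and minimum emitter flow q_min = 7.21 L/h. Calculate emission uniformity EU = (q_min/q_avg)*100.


EU = (q_min/q_avg)*100 = (7.21/11.0)*100 = 65.5455%

65.5455 %


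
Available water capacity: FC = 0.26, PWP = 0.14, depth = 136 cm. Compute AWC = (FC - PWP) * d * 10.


AWC = (FC - PWP) * d * 10
AWC = (0.26 - 0.14) * 136 * 10
AWC = 0.1200 * 136 * 10

163.2000 mm


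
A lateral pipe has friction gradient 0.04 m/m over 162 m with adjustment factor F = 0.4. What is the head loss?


hf = J * L * F = 0.04 * 162 * 0.4 = 2.5920 m

2.5920 m


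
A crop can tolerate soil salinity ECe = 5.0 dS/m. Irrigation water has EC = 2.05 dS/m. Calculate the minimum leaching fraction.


LR = ECiw / (5*ECe - ECiw)
LR = 2.05 / (5*5.0 - 2.05)
LR = 2.05 / 22.9500

0.0893


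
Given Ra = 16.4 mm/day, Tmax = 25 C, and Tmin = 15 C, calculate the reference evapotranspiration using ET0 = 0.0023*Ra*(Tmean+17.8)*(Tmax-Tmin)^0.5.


Tmean = (Tmax + Tmin)/2 = (25 + 15)/2 = 20.0
ET0 = 0.0023 * 16.4 * (20.0 + 17.8) * sqrt(25 - 15)
ET0 = 0.0023 * 16.4 * 37.8 * 3.162278

4.5088 mm/day


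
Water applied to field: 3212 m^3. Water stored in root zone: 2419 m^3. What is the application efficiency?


Ea = V_root / V_field * 100 = 2419 / 3212 * 100 = 75.3113%

75.3113 %


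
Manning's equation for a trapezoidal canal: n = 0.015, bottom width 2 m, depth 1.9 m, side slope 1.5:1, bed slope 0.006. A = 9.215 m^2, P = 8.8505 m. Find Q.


R = A/P = 9.215/8.8505 = 1.041184
Q = (1/0.015) * 9.215 * 1.041184^(2/3) * 0.006^0.5

48.8838 m^3/s


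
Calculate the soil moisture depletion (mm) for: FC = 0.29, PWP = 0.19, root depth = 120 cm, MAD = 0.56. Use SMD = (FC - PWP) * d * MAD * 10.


SMD = (FC - PWP) * d * MAD * 10
SMD = (0.29 - 0.19) * 120 * 0.56 * 10
SMD = 0.1000 * 120 * 0.56 * 10

67.2000 mm


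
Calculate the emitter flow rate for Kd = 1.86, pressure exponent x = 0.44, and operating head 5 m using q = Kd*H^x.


q = Kd * H^x = 1.86 * 5^0.44 = 1.86 * 2.030237

3.7762 L/h


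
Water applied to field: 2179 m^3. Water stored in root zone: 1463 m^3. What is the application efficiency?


Ea = V_root / V_field * 100 = 1463 / 2179 * 100 = 67.1409%

67.1409 %


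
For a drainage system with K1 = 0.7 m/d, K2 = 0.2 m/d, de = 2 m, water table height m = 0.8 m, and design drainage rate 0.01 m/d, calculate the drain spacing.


S^2 = 8*K2*de*m/q + 4*K1*m^2/q
S^2 = 8*0.2*2*0.8/0.01 + 4*0.7*0.8^2/0.01
S = sqrt(435.2000)

20.8614 m


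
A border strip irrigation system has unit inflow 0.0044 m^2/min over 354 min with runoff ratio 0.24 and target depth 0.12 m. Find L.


L = q*t/((1+r)*Z)
L = 0.0044*354/((1+0.24)*0.12)
L = 1.5576/0.1488

10.4677 m


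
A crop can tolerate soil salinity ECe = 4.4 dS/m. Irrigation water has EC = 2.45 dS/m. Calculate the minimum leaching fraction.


LR = ECiw / (5*ECe - ECiw)
LR = 2.45 / (5*4.4 - 2.45)
LR = 2.45 / 19.5500

0.1253


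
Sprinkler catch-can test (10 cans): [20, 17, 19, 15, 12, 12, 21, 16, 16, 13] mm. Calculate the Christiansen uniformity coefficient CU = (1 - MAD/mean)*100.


mean = 16.100000 mm
MAD = 2.520000 mm
CU = (1 - 2.520000/16.100000)*100

84.3478 %


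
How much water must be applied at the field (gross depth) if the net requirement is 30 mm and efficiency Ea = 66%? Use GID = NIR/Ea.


Ea = 66% = 0.66
GID = NIR / Ea = 30 / 0.66 = 45.4545 mm

45.4545 mm


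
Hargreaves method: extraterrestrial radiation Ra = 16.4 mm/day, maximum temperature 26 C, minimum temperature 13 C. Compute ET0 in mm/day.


Tmean = (Tmax + Tmin)/2 = (26 + 13)/2 = 19.5
ET0 = 0.0023 * 16.4 * (19.5 + 17.8) * sqrt(26 - 13)
ET0 = 0.0023 * 16.4 * 37.3 * 3.605551

5.0729 mm/day


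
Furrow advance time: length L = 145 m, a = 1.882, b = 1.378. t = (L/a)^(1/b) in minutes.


t = (L/a)^(1/b)
t = (145/1.882)^(1/1.378)
t = 77.045696^(1/1.378)

23.3988 min


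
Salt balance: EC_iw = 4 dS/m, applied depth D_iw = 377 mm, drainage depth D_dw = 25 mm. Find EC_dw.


EC_dw = EC_iw * D_iw / D_dw
EC_dw = 4 * 377 / 25
EC_dw = 1508 / 25

60.3200 dS/m


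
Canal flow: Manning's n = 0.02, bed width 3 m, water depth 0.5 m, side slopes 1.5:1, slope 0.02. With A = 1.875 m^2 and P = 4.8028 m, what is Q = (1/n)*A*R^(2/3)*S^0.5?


R = A/P = 1.875/4.8028 = 0.390397
Q = (1/0.02) * 1.875 * 0.390397^(2/3) * 0.02^0.5

7.0820 m^3/s


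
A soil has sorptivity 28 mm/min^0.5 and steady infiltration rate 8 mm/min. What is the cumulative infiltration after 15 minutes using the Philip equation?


F = S*sqrt(t) + A*t
F = 28*sqrt(15) + 8*15
F = 28*3.872983 + 120

228.4435 mm


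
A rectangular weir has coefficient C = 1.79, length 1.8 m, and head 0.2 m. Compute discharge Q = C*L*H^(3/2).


Q = C * L * H^(3/2) = 1.79 * 1.8 * 0.2^1.5 = 1.79 * 1.8 * 0.089443

0.2882 m^3/s


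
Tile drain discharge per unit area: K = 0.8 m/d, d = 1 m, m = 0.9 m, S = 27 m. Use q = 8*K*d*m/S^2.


q = 8*K*d*m/S^2
q = 8*0.8*1*0.9/27^2
q = 5.7600 / 729

0.0079 m/d


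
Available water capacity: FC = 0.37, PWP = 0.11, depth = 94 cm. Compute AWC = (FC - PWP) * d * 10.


AWC = (FC - PWP) * d * 10
AWC = (0.37 - 0.11) * 94 * 10
AWC = 0.2600 * 94 * 10

244.4000 mm


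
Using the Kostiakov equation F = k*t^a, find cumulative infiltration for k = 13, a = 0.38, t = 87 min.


F = k * t^a = 13 * 87^0.38
F = 13 * 5.457796

70.9513 mm


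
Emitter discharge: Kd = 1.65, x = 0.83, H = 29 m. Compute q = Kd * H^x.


q = Kd * H^x = 1.65 * 29^0.83 = 1.65 * 16.360265

26.9944 L/h


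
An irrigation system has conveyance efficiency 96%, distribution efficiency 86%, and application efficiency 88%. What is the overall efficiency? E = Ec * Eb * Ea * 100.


Ec = 0.96, Eb = 0.86, Ea = 0.88
E = 0.96 * 0.86 * 0.88 * 100 = 72.6528%

72.6528 %


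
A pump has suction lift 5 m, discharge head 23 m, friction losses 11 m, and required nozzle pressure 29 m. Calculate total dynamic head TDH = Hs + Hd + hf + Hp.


TDH = Hs + Hd + hf + Hp = 5 + 23 + 11 + 29 = 68

68 m


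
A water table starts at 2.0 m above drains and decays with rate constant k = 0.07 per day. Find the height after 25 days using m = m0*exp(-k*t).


m = m0 * exp(-k*t)
m = 2.0 * exp(-0.07 * 25)
m = 2.0 * exp(-1.7500)

0.3475 m


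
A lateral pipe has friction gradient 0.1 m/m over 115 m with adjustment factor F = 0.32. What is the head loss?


hf = J * L * F = 0.1 * 115 * 0.32 = 3.6800 m

3.6800 m


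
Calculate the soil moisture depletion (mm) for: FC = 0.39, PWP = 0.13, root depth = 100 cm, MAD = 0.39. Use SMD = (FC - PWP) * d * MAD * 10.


SMD = (FC - PWP) * d * MAD * 10
SMD = (0.39 - 0.13) * 100 * 0.39 * 10
SMD = 0.2600 * 100 * 0.39 * 10

101.4000 mm


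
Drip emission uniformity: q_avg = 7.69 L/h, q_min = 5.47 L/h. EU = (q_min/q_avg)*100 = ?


EU = (q_min/q_avg)*100 = (5.47/7.69)*100 = 71.1313%

71.1313 %


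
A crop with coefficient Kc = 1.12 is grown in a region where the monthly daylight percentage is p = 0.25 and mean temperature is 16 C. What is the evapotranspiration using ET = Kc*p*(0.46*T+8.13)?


ET = Kc * p * (0.46*T + 8.13)
ET = 1.12 * 0.25 * (0.46*16 + 8.13)
ET = 1.12 * 0.25 * 15.4900

4.3372 mm/day


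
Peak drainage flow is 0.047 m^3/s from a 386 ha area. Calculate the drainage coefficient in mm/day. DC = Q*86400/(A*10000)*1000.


DC = Q * 86400 / (A * 10000) * 1000
DC = 0.047 * 86400 / (386 * 10000) * 1000
DC = 4060800.0000 / 3860000

1.0520 mm/day


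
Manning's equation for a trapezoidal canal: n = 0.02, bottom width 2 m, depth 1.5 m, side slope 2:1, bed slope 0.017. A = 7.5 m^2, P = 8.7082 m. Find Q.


R = A/P = 7.5/8.7082 = 0.861257
Q = (1/0.02) * 7.5 * 0.861257^(2/3) * 0.017^0.5

44.2599 m^3/s


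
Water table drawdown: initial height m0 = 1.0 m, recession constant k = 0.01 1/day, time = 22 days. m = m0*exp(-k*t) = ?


m = m0 * exp(-k*t)
m = 1.0 * exp(-0.01 * 22)
m = 1.0 * exp(-0.2200)

0.8025 m
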